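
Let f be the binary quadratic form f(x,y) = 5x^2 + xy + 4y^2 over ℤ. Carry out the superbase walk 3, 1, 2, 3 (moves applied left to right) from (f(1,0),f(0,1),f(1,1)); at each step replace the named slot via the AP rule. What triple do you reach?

start (5,4,10) = (f(1,0),f(0,1),f(1,1))
replace slot 3: 2·(5+4) − 10 = 8 → (5,4,8)
replace slot 1: 2·(4+8) − 5 = 19 → (19,4,8)
replace slot 2: 2·(19+8) − 4 = 50 → (19,50,8)
replace slot 3: 2·(19+50) − 8 = 130 → (19,50,130)

19,50,130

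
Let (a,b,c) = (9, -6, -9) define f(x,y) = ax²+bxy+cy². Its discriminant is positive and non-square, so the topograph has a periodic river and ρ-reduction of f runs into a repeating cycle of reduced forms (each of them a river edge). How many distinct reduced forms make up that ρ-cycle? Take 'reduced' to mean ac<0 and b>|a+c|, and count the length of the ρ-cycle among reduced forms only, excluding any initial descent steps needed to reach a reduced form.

D = 360, ⌊√D⌋ = 18
descent: ρ → (-9,6,9)  [lands on river]
river: ρ → (9,12,-6)
river: ρ → (-6,12,9)
river: ρ → (9,6,-9)
river: ρ → (-9,12,6)
river: ρ → (6,12,-9)
ρ-cycle length = 6 (tail of 1 descent step not counted)

6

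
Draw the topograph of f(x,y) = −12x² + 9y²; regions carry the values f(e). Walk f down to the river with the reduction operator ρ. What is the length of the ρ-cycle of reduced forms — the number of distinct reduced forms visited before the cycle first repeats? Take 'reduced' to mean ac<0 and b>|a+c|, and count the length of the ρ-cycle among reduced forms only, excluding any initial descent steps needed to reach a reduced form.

D = 432, ⌊√D⌋ = 20
descent: ρ → (9,18,-3)  [lands on river]
river: ρ → (-3,18,9)
ρ-cycle length = 2 (tail of 1 descent step not counted)

2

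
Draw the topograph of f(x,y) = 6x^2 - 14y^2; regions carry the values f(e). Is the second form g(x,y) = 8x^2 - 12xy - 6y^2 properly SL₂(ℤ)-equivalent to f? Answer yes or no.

D₁ = 336, D₂ = 336
river cycle of f (length 6): (6, 12, -8), (-8, 4, 10), (10, 16, -2), (-2, 16, 10), (10, 4, -8), (-8, 12, 6)
river cycle of g (length 6): (-6, 12, 8), (8, 4, -10), (-10, 16, 2), (2, 16, -10), (-10, 4, 8), (8, 12, -6)
cycles differ ⇒ inequivalent

no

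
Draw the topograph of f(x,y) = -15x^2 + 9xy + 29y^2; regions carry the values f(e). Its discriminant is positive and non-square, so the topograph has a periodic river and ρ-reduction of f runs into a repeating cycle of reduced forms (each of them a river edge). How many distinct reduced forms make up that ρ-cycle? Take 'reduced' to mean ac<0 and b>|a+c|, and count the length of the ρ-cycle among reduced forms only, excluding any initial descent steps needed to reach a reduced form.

D = 1821, ⌊√D⌋ = 42
descent: ρ → (29,-9,-15)
descent: ρ → (-15,39,5)  [lands on river]
river: ρ → (5,41,-7)
river: ρ → (-7,29,35)
river: ρ → (35,41,-1)
river: ρ → (-1,41,35)
river: ρ → (35,29,-7)
river: ρ → (-7,41,5)
river: ρ → (5,39,-15)
river: ρ → (-15,21,23)
river: ρ → (23,25,-13)
river: ρ → (-13,27,21)
river: ρ → (21,15,-19)
river: ρ → (-19,23,17)
river: ρ → (17,11,-25)
river: ρ → (-25,39,3)
river: ρ → (3,39,-25)
river: ρ → (-25,11,17)
river: ρ → (17,23,-19)
river: ρ → (-19,15,21)
river: ρ → (21,27,-13)
river: ρ → (-13,25,23)
river: ρ → (23,21,-15)
ρ-cycle length = 22 (tail of 2 descent steps not counted)

22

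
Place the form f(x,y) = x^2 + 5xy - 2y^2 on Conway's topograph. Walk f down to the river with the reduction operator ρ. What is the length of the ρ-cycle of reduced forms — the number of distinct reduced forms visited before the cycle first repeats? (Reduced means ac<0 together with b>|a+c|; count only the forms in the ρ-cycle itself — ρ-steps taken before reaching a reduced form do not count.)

D = 33, ⌊√D⌋ = 5
river: ρ → (-2,3,3)
river: ρ → (3,3,-2)
river: ρ → (-2,5,1)
river: ρ → (1,5,-2)
ρ-cycle length = 4 (tail of 0 descent steps not counted)

4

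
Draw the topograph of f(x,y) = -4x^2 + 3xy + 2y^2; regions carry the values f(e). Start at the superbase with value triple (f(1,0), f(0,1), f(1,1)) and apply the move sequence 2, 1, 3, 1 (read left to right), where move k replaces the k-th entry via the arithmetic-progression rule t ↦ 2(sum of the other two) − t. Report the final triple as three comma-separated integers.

start (-4,2,1) = (f(1,0),f(0,1),f(1,1))
replace slot 2: 2·((-4)+1) − 2 = -8 → (-4,-8,1)
replace slot 1: 2·((-8)+1) − (-4) = -10 → (-10,-8,1)
replace slot 3: 2·((-10)+(-8)) − 1 = -37 → (-10,-8,-37)
replace slot 1: 2·((-8)+(-37)) − (-10) = -80 → (-80,-8,-37)

-80,-8,-37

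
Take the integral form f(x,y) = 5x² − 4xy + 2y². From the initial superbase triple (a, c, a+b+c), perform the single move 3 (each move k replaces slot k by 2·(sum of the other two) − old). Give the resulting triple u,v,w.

start (5,2,3) = (f(1,0),f(0,1),f(1,1))
replace slot 3: 2·(5+2) − 3 = 11 → (5,2,11)

5,2,11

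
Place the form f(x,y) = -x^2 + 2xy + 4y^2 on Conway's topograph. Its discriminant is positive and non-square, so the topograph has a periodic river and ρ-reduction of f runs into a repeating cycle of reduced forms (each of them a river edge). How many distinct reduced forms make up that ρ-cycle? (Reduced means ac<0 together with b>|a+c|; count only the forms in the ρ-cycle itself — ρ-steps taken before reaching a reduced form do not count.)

D = 20, ⌊√D⌋ = 4
descent: ρ → (4,-2,-1)
descent: ρ → (-1,4,1)  [lands on river]
river: ρ → (1,4,-1)
ρ-cycle length = 2 (tail of 2 descent steps not counted)

2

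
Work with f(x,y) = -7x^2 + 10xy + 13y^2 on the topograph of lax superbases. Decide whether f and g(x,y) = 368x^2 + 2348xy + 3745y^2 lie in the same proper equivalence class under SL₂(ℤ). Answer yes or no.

D₁ = 464, D₂ = 464
river cycle of f (length 10): (13, 16, -4), (-4, 16, 13), (13, 10, -7), (-7, 18, 5), (5, 12, -16), (-16, 20, 1), (1, 20, -16), (-16, 12, 5), (5, 18, -7), (-7, 10, 13)
river cycle of g (length 10): (13, 16, -4), (-4, 16, 13), (13, 10, -7), (-7, 18, 5), (5, 12, -16), (-16, 20, 1), (1, 20, -16), (-16, 12, 5), (5, 18, -7), (-7, 10, 13)
cycles coincide ⇒ equivalent

yes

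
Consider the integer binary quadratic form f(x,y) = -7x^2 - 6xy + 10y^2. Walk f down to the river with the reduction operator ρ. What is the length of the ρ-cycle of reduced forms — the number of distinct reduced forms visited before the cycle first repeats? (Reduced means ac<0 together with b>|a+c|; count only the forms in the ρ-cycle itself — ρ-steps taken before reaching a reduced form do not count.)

D = 316, ⌊√D⌋ = 17
descent: ρ → (10,6,-7)  [lands on river]
river: ρ → (-7,8,9)
river: ρ → (9,10,-6)
river: ρ → (-6,14,5)
river: ρ → (5,16,-3)
river: ρ → (-3,14,10)
ρ-cycle length = 6 (tail of 1 descent step not counted)

6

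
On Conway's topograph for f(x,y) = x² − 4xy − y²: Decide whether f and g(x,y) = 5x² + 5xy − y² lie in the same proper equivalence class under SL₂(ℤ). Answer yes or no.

D₁ = 20, D₂ = 45
discriminants differ ⇒ not SL₂(ℤ)-equivalent

no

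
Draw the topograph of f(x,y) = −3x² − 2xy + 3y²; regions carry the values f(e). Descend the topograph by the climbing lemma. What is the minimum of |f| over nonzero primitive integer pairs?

descent: ρ → (3,2,-3)  [lands on river]
river: ρ → (-3,4,2)
river: ρ → (2,4,-3)
river: ρ → (-3,2,3)
river: ρ → (3,4,-2)
river: ρ → (-2,4,3)
closes: descent 1, river 6
min |a| on river = 2

2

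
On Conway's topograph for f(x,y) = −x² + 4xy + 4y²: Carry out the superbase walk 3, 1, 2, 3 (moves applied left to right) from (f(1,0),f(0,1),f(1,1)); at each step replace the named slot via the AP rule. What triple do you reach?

start (-1,4,7) = (f(1,0),f(0,1),f(1,1))
replace slot 3: 2·((-1)+4) − 7 = -1 → (-1,4,-1)
replace slot 1: 2·(4+(-1)) − (-1) = 7 → (7,4,-1)
replace slot 2: 2·(7+(-1)) − 4 = 8 → (7,8,-1)
replace slot 3: 2·(7+8) − (-1) = 31 → (7,8,31)

7,8,31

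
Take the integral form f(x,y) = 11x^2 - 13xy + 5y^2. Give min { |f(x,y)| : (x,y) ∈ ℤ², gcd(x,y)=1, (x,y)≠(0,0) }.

translate: b→9 (≡-13 mod 22), so (11,-13,5)→(11,9,3)
flip: (11,9,3)→(3,-9,11)
translate: b→3 (≡-9 mod 6), so (3,-9,11)→(3,3,5)
reduced (well bottom): (3,3,5) with a≤c, −a<b≤a
well minimum = a = 3

3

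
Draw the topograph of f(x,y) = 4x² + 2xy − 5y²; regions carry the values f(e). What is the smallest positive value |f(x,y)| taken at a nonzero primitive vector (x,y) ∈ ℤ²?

river: ρ → (-5,8,1)
river: ρ → (1,8,-5)
river: ρ → (-5,2,4)
river: ρ → (4,6,-3)
river: ρ → (-3,6,4)
river: ρ → (4,2,-5)
closes: descent 0, river 6
min |a| on river = 1

1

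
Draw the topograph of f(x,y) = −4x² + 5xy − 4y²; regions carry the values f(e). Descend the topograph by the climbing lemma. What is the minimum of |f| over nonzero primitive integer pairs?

translate: b→3 (≡-5 mod 8), so (4,-5,4)→(4,3,3)
flip: (4,3,3)→(3,-3,4)
translate: b→3 (≡-3 mod 6), so (3,-3,4)→(3,3,4)
reduced (well bottom): (3,3,4) with a≤c, −a<b≤a
well minimum |f| = |-3| = 3 (negative-definite)

3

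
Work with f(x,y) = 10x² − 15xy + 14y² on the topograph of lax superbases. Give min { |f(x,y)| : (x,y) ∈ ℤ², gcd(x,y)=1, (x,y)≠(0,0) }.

translate: b→5 (≡-15 mod 20), so (10,-15,14)→(10,5,9)
flip: (10,5,9)→(9,-5,10)
reduced (well bottom): (9,-5,10) with a≤c, −a<b≤a
well minimum = a = 9

9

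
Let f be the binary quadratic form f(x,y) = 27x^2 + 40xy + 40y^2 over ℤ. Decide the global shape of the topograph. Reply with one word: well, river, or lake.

D = b²−4ac = 40² − 4·27·40 = -2720
D < 0 ⇒ definite ⇒ every region one sign ⇒ single well

well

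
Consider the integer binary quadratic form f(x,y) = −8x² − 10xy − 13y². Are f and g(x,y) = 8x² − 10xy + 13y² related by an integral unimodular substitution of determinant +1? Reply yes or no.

D₁ = -316, D₂ = -316
f is negative-definite; reduce −f:
−f: translate: b→-6 (≡10 mod 16), so (8,10,13)→(8,-6,11)
−f: reduced (well bottom): (8,-6,11) with a≤c, −a<b≤a
flip sign back: reduced form of f is (-8,6,-11)
g: translate: b→6 (≡-10 mod 16), so (8,-10,13)→(8,6,11)
g: reduced (well bottom): (8,6,11) with a≤c, −a<b≤a
reduced forms (-8, 6, -11) vs (8, 6, 11) ⇒ inequivalent

no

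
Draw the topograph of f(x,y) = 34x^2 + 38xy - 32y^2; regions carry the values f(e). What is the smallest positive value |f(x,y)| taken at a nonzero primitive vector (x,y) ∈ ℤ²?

river: ρ → (-32,26,40)
river: ρ → (40,54,-18)
river: ρ → (-18,54,40)
river: ρ → (40,26,-32)
river: ρ → (-32,38,34)
river: ρ → (34,30,-36)
river: ρ → (-36,42,28)
river: ρ → (28,70,-8)
river: ρ → (-8,74,10)
river: ρ → (10,66,-36)
river: ρ → (-36,6,40)
river: ρ → (40,74,-2)
river: ρ → (-2,74,40)
river: ρ → (40,6,-36)
river: ρ → (-36,66,10)
river: ρ → (10,74,-8)
river: ρ → (-8,70,28)
river: ρ → (28,42,-36)
river: ρ → (-36,30,34)
river: ρ → (34,38,-32)
closes: descent 0, river 20
min |a| on river = 2

2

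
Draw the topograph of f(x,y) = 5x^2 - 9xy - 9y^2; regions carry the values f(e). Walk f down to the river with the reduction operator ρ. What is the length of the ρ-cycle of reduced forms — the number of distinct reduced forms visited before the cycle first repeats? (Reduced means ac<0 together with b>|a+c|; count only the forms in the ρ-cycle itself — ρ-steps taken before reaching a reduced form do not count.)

D = 261, ⌊√D⌋ = 16
descent: ρ → (-9,9,5)  [lands on river]
river: ρ → (5,11,-7)
river: ρ → (-7,3,9)
river: ρ → (9,15,-1)
river: ρ → (-1,15,9)
river: ρ → (9,3,-7)
river: ρ → (-7,11,5)
river: ρ → (5,9,-9)
ρ-cycle length = 8 (tail of 1 descent step not counted)

8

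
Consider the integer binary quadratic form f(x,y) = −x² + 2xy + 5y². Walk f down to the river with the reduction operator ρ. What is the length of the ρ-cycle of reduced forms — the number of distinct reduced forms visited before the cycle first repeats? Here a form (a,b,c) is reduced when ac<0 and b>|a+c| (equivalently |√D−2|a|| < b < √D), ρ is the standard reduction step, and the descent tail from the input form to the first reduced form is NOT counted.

D = 24, ⌊√D⌋ = 4
descent: ρ → (5,-2,-1)
descent: ρ → (-1,4,2)  [lands on river]
river: ρ → (2,4,-1)
ρ-cycle length = 2 (tail of 2 descent steps not counted)

2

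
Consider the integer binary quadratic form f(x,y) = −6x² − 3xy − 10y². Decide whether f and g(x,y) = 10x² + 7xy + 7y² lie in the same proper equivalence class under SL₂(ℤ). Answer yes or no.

D₁ = -231, D₂ = -231
f is negative-definite; reduce −f:
−f: reduced (well bottom): (6,3,10) with a≤c, −a<b≤a
flip sign back: reduced form of f is (-6,-3,-10)
g: flip: (10,7,7)→(7,-7,10)
g: translate: b→7 (≡-7 mod 14), so (7,-7,10)→(7,7,10)
g: reduced (well bottom): (7,7,10) with a≤c, −a<b≤a
reduced forms (-6, -3, -10) vs (7, 7, 10) ⇒ inequivalent

no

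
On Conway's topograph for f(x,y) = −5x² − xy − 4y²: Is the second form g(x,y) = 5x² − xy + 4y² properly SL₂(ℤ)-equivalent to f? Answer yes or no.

D₁ = -79, D₂ = -79
f is negative-definite; reduce −f:
−f: flip: (5,1,4)→(4,-1,5)
−f: reduced (well bottom): (4,-1,5) with a≤c, −a<b≤a
flip sign back: reduced form of f is (-4,1,-5)
g: flip: (5,-1,4)→(4,1,5)
g: reduced (well bottom): (4,1,5) with a≤c, −a<b≤a
reduced forms (-4, 1, -5) vs (4, 1, 5) ⇒ inequivalent

no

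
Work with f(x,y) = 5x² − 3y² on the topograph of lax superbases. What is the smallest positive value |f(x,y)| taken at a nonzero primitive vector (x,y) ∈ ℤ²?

descent: ρ → (-3,6,2)  [lands on river]
river: ρ → (2,6,-3)
closes: descent 1, river 2
min |a| on river = 2

2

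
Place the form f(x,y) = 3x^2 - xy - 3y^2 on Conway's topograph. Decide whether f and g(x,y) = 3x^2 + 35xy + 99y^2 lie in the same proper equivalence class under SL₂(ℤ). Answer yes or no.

D₁ = 37, D₂ = 37
river cycle of f (length 6): (-3, 1, 3), (3, 5, -1), (-1, 5, 3), (3, 1, -3), (-3, 5, 1), (1, 5, -3)
river cycle of g (length 6): (3, 5, -1), (-1, 5, 3), (3, 1, -3), (-3, 5, 1), (1, 5, -3), (-3, 1, 3)
cycles coincide ⇒ equivalent

yes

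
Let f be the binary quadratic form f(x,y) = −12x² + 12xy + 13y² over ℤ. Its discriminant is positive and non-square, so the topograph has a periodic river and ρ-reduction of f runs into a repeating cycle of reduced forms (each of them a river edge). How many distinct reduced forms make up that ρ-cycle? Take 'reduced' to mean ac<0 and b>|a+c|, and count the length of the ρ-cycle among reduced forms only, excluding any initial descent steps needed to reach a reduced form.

D = 768, ⌊√D⌋ = 27
river: ρ → (13,14,-11)
river: ρ → (-11,8,16)
river: ρ → (16,24,-3)
river: ρ → (-3,24,16)
river: ρ → (16,8,-11)
river: ρ → (-11,14,13)
river: ρ → (13,12,-12)
river: ρ → (-12,12,13)
ρ-cycle length = 8 (tail of 0 descent steps not counted)

8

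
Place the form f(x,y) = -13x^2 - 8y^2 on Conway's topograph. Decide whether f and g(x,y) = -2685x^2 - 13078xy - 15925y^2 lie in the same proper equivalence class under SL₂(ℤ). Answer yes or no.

D₁ = -416, D₂ = -416
f is negative-definite; reduce −f:
−f: flip: (13,0,8)→(8,0,13)
−f: reduced (well bottom): (8,0,13) with a≤c, −a<b≤a
flip sign back: reduced form of f is (-8,0,-13)
g is negative-definite; reduce −g:
−g: translate: b→2338 (≡13078 mod 5370), so (2685,13078,15925)→(2685,2338,509)
−g: flip: (2685,2338,509)→(509,-2338,2685)
−g: translate: b→-302 (≡-2338 mod 1018), so (509,-2338,2685)→(509,-302,45)
−g: flip: (509,-302,45)→(45,302,509)
−g: translate: b→32 (≡302 mod 90), so (45,302,509)→(45,32,8)
−g: flip: (45,32,8)→(8,-32,45)
−g: translate: b→0 (≡-32 mod 16), so (8,-32,45)→(8,0,13)
−g: reduced (well bottom): (8,0,13) with a≤c, −a<b≤a
flip sign back: reduced form of g is (-8,0,-13)
reduced forms (-8, 0, -13) vs (-8, 0, -13) ⇒ equivalent

yes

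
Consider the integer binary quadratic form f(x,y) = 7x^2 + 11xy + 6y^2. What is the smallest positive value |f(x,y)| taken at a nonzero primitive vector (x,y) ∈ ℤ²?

translate: b→-3 (≡11 mod 14), so (7,11,6)→(7,-3,2)
flip: (7,-3,2)→(2,3,7)
translate: b→-1 (≡3 mod 4), so (2,3,7)→(2,-1,6)
reduced (well bottom): (2,-1,6) with a≤c, −a<b≤a
well minimum = a = 2

2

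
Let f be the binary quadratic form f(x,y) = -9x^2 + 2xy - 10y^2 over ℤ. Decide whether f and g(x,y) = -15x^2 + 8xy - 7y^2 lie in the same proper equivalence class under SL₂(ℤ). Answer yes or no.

D₁ = -356, D₂ = -356
f is negative-definite; reduce −f:
−f: reduced (well bottom): (9,-2,10) with a≤c, −a<b≤a
flip sign back: reduced form of f is (-9,2,-10)
g is negative-definite; reduce −g:
−g: flip: (15,-8,7)→(7,8,15)
−g: translate: b→-6 (≡8 mod 14), so (7,8,15)→(7,-6,14)
−g: reduced (well bottom): (7,-6,14) with a≤c, −a<b≤a
flip sign back: reduced form of g is (-7,6,-14)
reduced forms (-9, 2, -10) vs (-7, 6, -14) ⇒ inequivalent

no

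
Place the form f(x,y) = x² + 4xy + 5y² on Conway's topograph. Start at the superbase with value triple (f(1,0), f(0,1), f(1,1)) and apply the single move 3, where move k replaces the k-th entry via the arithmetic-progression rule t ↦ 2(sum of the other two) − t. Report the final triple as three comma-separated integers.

start (1,5,10) = (f(1,0),f(0,1),f(1,1))
replace slot 3: 2·(1+5) − 10 = 2 → (1,5,2)

1,5,2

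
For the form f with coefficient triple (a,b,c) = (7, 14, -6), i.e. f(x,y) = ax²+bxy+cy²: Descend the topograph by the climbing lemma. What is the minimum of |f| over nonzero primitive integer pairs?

river: ρ → (-6,10,11)
river: ρ → (11,12,-5)
river: ρ → (-5,18,2)
river: ρ → (2,18,-5)
river: ρ → (-5,12,11)
river: ρ → (11,10,-6)
river: ρ → (-6,14,7)
river: ρ → (7,14,-6)
closes: descent 0, river 8
min |a| on river = 2

2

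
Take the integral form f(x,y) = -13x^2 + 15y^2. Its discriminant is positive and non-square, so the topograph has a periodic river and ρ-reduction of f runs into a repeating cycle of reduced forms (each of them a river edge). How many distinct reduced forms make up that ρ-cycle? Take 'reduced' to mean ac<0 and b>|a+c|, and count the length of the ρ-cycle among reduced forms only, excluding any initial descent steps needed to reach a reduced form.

D = 780, ⌊√D⌋ = 27
descent: ρ → (15,0,-13)
descent: ρ → (-13,26,2)  [lands on river]
river: ρ → (2,26,-13)
ρ-cycle length = 2 (tail of 2 descent steps not counted)

2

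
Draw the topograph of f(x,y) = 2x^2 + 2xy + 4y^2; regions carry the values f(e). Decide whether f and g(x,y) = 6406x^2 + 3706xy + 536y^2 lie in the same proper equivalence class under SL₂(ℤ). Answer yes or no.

D₁ = -28, D₂ = -28
f: reduced (well bottom): (2,2,4) with a≤c, −a<b≤a
g: flip: (6406,3706,536)→(536,-3706,6406)
g: translate: b→-490 (≡-3706 mod 1072), so (536,-3706,6406)→(536,-490,112)
g: flip: (536,-490,112)→(112,490,536)
g: translate: b→42 (≡490 mod 224), so (112,490,536)→(112,42,4)
g: flip: (112,42,4)→(4,-42,112)
g: translate: b→-2 (≡-42 mod 8), so (4,-42,112)→(4,-2,2)
g: flip: (4,-2,2)→(2,2,4)
g: reduced (well bottom): (2,2,4) with a≤c, −a<b≤a
reduced forms (2, 2, 4) vs (2, 2, 4) ⇒ equivalent

yes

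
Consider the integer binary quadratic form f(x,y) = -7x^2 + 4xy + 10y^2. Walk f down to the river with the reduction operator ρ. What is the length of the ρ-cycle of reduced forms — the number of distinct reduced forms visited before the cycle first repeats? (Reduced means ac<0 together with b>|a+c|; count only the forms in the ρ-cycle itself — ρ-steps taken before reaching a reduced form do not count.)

D = 296, ⌊√D⌋ = 17
river: ρ → (10,16,-1)
river: ρ → (-1,16,10)
river: ρ → (10,4,-7)
river: ρ → (-7,10,7)
river: ρ → (7,4,-10)
river: ρ → (-10,16,1)
river: ρ → (1,16,-10)
river: ρ → (-10,4,7)
river: ρ → (7,10,-7)
river: ρ → (-7,4,10)
ρ-cycle length = 10 (tail of 0 descent steps not counted)

10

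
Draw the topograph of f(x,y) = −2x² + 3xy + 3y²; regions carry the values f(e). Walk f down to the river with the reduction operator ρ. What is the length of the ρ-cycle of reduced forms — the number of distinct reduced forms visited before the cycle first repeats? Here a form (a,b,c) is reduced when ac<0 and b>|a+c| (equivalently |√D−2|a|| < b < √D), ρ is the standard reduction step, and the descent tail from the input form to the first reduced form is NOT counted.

D = 33, ⌊√D⌋ = 5
river: ρ → (3,3,-2)
river: ρ → (-2,5,1)
river: ρ → (1,5,-2)
river: ρ → (-2,3,3)
ρ-cycle length = 4 (tail of 0 descent steps not counted)

4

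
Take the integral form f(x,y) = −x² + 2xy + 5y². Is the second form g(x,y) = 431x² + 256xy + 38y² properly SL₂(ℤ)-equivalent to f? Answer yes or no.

D₁ = 24, D₂ = 24
river cycle of f (length 2): (-1, 4, 2), (2, 4, -1)
river cycle of g (length 2): (-1, 4, 2), (2, 4, -1)
cycles coincide ⇒ equivalent

yes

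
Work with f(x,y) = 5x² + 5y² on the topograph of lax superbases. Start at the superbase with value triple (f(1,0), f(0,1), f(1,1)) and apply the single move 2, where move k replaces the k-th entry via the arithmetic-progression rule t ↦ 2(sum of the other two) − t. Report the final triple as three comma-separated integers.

start (5,5,10) = (f(1,0),f(0,1),f(1,1))
replace slot 2: 2·(5+10) − 5 = 25 → (5,25,10)

5,25,10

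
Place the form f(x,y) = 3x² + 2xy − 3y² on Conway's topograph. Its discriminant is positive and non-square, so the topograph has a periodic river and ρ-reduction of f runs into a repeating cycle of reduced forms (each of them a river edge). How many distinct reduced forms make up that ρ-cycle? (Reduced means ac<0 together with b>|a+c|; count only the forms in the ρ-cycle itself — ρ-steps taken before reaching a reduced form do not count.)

D = 40, ⌊√D⌋ = 6
river: ρ → (-3,4,2)
river: ρ → (2,4,-3)
river: ρ → (-3,2,3)
river: ρ → (3,4,-2)
river: ρ → (-2,4,3)
river: ρ → (3,2,-3)
ρ-cycle length = 6 (tail of 0 descent steps not counted)

6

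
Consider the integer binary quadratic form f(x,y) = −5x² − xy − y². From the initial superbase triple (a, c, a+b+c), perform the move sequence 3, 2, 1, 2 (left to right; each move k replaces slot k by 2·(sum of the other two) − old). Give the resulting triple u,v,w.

start (-5,-1,-7) = (f(1,0),f(0,1),f(1,1))
replace slot 3: 2·((-5)+(-1)) − (-7) = -5 → (-5,-1,-5)
replace slot 2: 2·((-5)+(-5)) − (-1) = -19 → (-5,-19,-5)
replace slot 1: 2·((-19)+(-5)) − (-5) = -43 → (-43,-19,-5)
replace slot 2: 2·((-43)+(-5)) − (-19) = -77 → (-43,-77,-5)

-43,-77,-5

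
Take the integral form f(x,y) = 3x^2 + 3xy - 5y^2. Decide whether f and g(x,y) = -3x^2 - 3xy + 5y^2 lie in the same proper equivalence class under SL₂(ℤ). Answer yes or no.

D₁ = 69, D₂ = 69
river cycle of f (length 4): (-5, 7, 1), (1, 7, -5), (-5, 3, 3), (3, 3, -5)
river cycle of g (length 4): (5, 3, -3), (-3, 3, 5), (5, 7, -1), (-1, 7, 5)
cycles differ ⇒ inequivalent

no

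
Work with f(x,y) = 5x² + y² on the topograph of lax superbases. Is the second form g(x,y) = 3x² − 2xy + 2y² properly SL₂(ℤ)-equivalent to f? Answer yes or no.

D₁ = -20, D₂ = -20
f: flip: (5,0,1)→(1,0,5)
f: reduced (well bottom): (1,0,5) with a≤c, −a<b≤a
g: flip: (3,-2,2)→(2,2,3)
g: reduced (well bottom): (2,2,3) with a≤c, −a<b≤a
reduced forms (1, 0, 5) vs (2, 2, 3) ⇒ inequivalent

no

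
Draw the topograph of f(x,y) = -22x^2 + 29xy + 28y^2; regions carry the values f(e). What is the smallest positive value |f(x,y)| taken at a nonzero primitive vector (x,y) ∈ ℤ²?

river: ρ → (28,27,-23)
river: ρ → (-23,19,32)
river: ρ → (32,45,-10)
river: ρ → (-10,55,7)
river: ρ → (7,57,-2)
river: ρ → (-2,55,35)
river: ρ → (35,15,-22)
river: ρ → (-22,29,28)
closes: descent 0, river 8
min |a| on river = 2

2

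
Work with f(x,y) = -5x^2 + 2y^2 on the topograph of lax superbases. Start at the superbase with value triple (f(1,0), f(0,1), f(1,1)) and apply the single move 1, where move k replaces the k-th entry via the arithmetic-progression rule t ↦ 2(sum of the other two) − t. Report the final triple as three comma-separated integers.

start (-5,2,-3) = (f(1,0),f(0,1),f(1,1))
replace slot 1: 2·(2+(-3)) − (-5) = 3 → (3,2,-3)

3,2,-3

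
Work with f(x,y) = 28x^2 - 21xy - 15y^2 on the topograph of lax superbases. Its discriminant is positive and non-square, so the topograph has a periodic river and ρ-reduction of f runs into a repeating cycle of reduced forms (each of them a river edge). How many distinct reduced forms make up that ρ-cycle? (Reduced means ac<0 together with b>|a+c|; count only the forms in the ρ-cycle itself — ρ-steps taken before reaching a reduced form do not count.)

D = 2121, ⌊√D⌋ = 46
descent: ρ → (-15,21,28)  [lands on river]
river: ρ → (28,35,-8)
river: ρ → (-8,45,3)
river: ρ → (3,45,-8)
river: ρ → (-8,35,28)
river: ρ → (28,21,-15)
river: ρ → (-15,39,10)
river: ρ → (10,41,-11)
river: ρ → (-11,25,34)
river: ρ → (34,43,-2)
river: ρ → (-2,45,12)
river: ρ → (12,27,-29)
river: ρ → (-29,31,10)
river: ρ → (10,29,-32)
river: ρ → (-32,35,7)
river: ρ → (7,35,-32)
river: ρ → (-32,29,10)
river: ρ → (10,31,-29)
river: ρ → (-29,27,12)
river: ρ → (12,45,-2)
river: ρ → (-2,43,34)
river: ρ → (34,25,-11)
river: ρ → (-11,41,10)
river: ρ → (10,39,-15)
ρ-cycle length = 24 (tail of 1 descent step not counted)

24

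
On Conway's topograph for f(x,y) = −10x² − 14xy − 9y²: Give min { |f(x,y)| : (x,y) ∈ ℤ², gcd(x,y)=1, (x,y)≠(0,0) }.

translate: b→-6 (≡14 mod 20), so (10,14,9)→(10,-6,5)
flip: (10,-6,5)→(5,6,10)
translate: b→-4 (≡6 mod 10), so (5,6,10)→(5,-4,9)
reduced (well bottom): (5,-4,9) with a≤c, −a<b≤a
well minimum |f| = |-5| = 5 (negative-definite)

5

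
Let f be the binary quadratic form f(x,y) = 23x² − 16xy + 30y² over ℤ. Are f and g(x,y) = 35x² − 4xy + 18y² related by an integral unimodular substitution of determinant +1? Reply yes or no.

D₁ = -2504, D₂ = -2504
f: reduced (well bottom): (23,-16,30) with a≤c, −a<b≤a
g: flip: (35,-4,18)→(18,4,35)
g: reduced (well bottom): (18,4,35) with a≤c, −a<b≤a
reduced forms (23, -16, 30) vs (18, 4, 35) ⇒ inequivalent

no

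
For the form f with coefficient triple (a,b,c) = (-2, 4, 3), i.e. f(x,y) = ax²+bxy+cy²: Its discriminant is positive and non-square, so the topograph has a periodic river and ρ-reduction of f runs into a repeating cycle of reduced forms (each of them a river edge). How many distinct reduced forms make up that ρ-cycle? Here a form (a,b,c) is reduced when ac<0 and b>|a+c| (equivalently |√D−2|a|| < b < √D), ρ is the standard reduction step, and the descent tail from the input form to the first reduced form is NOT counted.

D = 40, ⌊√D⌋ = 6
river: ρ → (3,2,-3)
river: ρ → (-3,4,2)
river: ρ → (2,4,-3)
river: ρ → (-3,2,3)
river: ρ → (3,4,-2)
river: ρ → (-2,4,3)
ρ-cycle length = 6 (tail of 0 descent steps not counted)

6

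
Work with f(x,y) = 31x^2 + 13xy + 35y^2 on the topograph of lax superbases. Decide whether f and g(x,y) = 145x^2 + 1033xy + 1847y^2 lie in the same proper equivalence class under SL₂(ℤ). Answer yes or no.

D₁ = -4171, D₂ = -4171
f: reduced (well bottom): (31,13,35) with a≤c, −a<b≤a
g: translate: b→-127 (≡1033 mod 290), so (145,1033,1847)→(145,-127,35)
g: flip: (145,-127,35)→(35,127,145)
g: translate: b→-13 (≡127 mod 70), so (35,127,145)→(35,-13,31)
g: flip: (35,-13,31)→(31,13,35)
g: reduced (well bottom): (31,13,35) with a≤c, −a<b≤a
reduced forms (31, 13, 35) vs (31, 13, 35) ⇒ equivalent

yes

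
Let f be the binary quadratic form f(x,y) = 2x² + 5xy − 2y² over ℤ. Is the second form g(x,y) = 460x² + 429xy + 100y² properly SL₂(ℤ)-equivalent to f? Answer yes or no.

D₁ = 41, D₂ = 41
river cycle of f (length 10): (-2, 3, 4), (4, 5, -1), (-1, 5, 4), (4, 3, -2), (-2, 5, 2), (2, 3, -4), (-4, 5, 1), (1, 5, -4), (-4, 3, 2), (2, 5, -2)
river cycle of g (length 10): (2, 5, -2), (-2, 3, 4), (4, 5, -1), (-1, 5, 4), (4, 3, -2), (-2, 5, 2), (2, 3, -4), (-4, 5, 1), (1, 5, -4), (-4, 3, 2)
cycles coincide ⇒ equivalent

yes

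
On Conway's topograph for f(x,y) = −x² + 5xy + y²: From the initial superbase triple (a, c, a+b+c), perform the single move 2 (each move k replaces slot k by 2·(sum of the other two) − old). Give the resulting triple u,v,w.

start (-1,1,5) = (f(1,0),f(0,1),f(1,1))
replace slot 2: 2·((-1)+5) − 1 = 7 → (-1,7,5)

-1,7,5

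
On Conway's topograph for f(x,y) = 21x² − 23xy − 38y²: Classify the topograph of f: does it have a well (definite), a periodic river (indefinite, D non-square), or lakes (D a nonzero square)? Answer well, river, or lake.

D = b²−4ac = (-23)² − 4·21·(-38) = 3721
D = 61² is a perfect square ⇒ form factors over ℤ ⇒ lakes

lake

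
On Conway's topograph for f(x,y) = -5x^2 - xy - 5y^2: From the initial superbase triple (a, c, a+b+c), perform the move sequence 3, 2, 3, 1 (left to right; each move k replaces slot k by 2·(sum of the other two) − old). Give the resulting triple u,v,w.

start (-5,-5,-11) = (f(1,0),f(0,1),f(1,1))
replace slot 3: 2·((-5)+(-5)) − (-11) = -9 → (-5,-5,-9)
replace slot 2: 2·((-5)+(-9)) − (-5) = -23 → (-5,-23,-9)
replace slot 3: 2·((-5)+(-23)) − (-9) = -47 → (-5,-23,-47)
replace slot 1: 2·((-23)+(-47)) − (-5) = -135 → (-135,-23,-47)

-135,-23,-47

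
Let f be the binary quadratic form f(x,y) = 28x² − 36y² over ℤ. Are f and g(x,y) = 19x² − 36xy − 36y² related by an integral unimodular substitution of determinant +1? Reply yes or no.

D₁ = 4032, D₂ = 4032
river cycle of f (length 2): (28, 56, -8), (-8, 56, 28)
river cycle of g (length 10): (-36, 36, 19), (19, 40, -32), (-32, 24, 27), (27, 30, -29), (-29, 28, 28), (28, 28, -29), (-29, 30, 27), (27, 24, -32), (-32, 40, 19), (19, 36, -36)
cycles differ ⇒ inequivalent

no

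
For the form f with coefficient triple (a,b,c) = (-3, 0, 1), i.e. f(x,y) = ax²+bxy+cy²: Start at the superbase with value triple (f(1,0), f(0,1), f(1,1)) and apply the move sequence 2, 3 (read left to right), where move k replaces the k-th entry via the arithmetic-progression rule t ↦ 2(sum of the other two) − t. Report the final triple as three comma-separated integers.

start (-3,1,-2) = (f(1,0),f(0,1),f(1,1))
replace slot 2: 2·((-3)+(-2)) − 1 = -11 → (-3,-11,-2)
replace slot 3: 2·((-3)+(-11)) − (-2) = -26 → (-3,-11,-26)

-3,-11,-26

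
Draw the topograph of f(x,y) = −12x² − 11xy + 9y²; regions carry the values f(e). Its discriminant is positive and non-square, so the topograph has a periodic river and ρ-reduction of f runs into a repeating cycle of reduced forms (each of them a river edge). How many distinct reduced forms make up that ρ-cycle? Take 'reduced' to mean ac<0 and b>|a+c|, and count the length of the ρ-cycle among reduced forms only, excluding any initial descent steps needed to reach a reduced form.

D = 553, ⌊√D⌋ = 23
descent: ρ → (9,11,-12)  [lands on river]
river: ρ → (-12,13,8)
river: ρ → (8,19,-6)
river: ρ → (-6,17,11)
river: ρ → (11,5,-12)
river: ρ → (-12,19,4)
river: ρ → (4,21,-7)
river: ρ → (-7,21,4)
river: ρ → (4,19,-12)
river: ρ → (-12,5,11)
river: ρ → (11,17,-6)
river: ρ → (-6,19,8)
river: ρ → (8,13,-12)
river: ρ → (-12,11,9)
river: ρ → (9,7,-14)
river: ρ → (-14,21,2)
river: ρ → (2,23,-3)
river: ρ → (-3,19,16)
river: ρ → (16,13,-6)
river: ρ → (-6,23,1)
river: ρ → (1,23,-6)
river: ρ → (-6,13,16)
river: ρ → (16,19,-3)
river: ρ → (-3,23,2)
river: ρ → (2,21,-14)
river: ρ → (-14,7,9)
ρ-cycle length = 26 (tail of 1 descent step not counted)

26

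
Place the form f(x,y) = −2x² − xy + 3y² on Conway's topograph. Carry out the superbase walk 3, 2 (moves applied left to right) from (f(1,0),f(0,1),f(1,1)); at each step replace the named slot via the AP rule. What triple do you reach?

start (-2,3,0) = (f(1,0),f(0,1),f(1,1))
replace slot 3: 2·((-2)+3) − 0 = 2 → (-2,3,2)
replace slot 2: 2·((-2)+2) − 3 = -3 → (-2,-3,2)

-2,-3,2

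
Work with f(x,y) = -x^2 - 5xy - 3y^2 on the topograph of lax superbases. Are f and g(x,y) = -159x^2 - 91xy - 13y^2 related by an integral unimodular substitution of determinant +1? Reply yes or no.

D₁ = 13, D₂ = 13
river cycle of f (length 2): (1, 3, -1), (-1, 3, 1)
river cycle of g (length 2): (1, 3, -1), (-1, 3, 1)
cycles coincide ⇒ equivalent

yes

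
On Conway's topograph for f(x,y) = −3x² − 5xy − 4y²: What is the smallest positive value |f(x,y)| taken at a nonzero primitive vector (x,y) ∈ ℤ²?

translate: b→-1 (≡5 mod 6), so (3,5,4)→(3,-1,2)
flip: (3,-1,2)→(2,1,3)
reduced (well bottom): (2,1,3) with a≤c, −a<b≤a
well minimum |f| = |-2| = 2 (negative-definite)

2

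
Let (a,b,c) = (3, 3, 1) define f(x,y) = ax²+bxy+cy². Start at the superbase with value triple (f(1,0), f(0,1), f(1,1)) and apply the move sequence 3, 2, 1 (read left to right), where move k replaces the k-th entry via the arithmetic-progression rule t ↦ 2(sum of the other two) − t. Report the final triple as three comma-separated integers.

start (3,1,7) = (f(1,0),f(0,1),f(1,1))
replace slot 3: 2·(3+1) − 7 = 1 → (3,1,1)
replace slot 2: 2·(3+1) − 1 = 7 → (3,7,1)
replace slot 1: 2·(7+1) − 3 = 13 → (13,7,1)

13,7,1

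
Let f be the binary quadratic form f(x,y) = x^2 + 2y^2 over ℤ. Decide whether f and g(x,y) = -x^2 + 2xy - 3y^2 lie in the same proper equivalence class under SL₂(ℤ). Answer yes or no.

D₁ = -8, D₂ = -8
f: reduced (well bottom): (1,0,2) with a≤c, −a<b≤a
g is negative-definite; reduce −g:
−g: translate: b→0 (≡-2 mod 2), so (1,-2,3)→(1,0,2)
−g: reduced (well bottom): (1,0,2) with a≤c, −a<b≤a
flip sign back: reduced form of g is (-1,0,-2)
reduced forms (1, 0, 2) vs (-1, 0, -2) ⇒ inequivalent

no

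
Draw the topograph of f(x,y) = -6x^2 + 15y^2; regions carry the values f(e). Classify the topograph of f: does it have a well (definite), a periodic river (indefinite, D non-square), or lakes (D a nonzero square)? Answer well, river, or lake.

D = b²−4ac = 0² − 4·(-6)·15 = 360
D > 0 non-square ⇒ indefinite ⇒ periodic river

river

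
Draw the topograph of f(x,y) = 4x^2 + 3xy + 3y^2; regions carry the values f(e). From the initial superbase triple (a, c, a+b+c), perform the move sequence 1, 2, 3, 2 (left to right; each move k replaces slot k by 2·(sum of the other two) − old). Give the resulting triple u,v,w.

start (4,3,10) = (f(1,0),f(0,1),f(1,1))
replace slot 1: 2·(3+10) − 4 = 22 → (22,3,10)
replace slot 2: 2·(22+10) − 3 = 61 → (22,61,10)
replace slot 3: 2·(22+61) − 10 = 156 → (22,61,156)
replace slot 2: 2·(22+156) − 61 = 295 → (22,295,156)

22,295,156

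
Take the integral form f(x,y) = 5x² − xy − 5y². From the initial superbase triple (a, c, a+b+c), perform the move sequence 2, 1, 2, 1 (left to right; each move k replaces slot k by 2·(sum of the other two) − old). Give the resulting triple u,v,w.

start (5,-5,-1) = (f(1,0),f(0,1),f(1,1))
replace slot 2: 2·(5+(-1)) − (-5) = 13 → (5,13,-1)
replace slot 1: 2·(13+(-1)) − 5 = 19 → (19,13,-1)
replace slot 2: 2·(19+(-1)) − 13 = 23 → (19,23,-1)
replace slot 1: 2·(23+(-1)) − 19 = 25 → (25,23,-1)

25,23,-1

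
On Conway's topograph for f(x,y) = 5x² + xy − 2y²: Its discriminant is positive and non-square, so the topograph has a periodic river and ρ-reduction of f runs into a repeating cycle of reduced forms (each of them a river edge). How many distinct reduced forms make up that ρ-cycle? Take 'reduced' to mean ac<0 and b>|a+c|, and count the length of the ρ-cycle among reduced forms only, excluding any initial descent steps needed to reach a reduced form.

D = 41, ⌊√D⌋ = 6
descent: ρ → (-2,3,4)  [lands on river]
river: ρ → (4,5,-1)
river: ρ → (-1,5,4)
river: ρ → (4,3,-2)
river: ρ → (-2,5,2)
river: ρ → (2,3,-4)
river: ρ → (-4,5,1)
river: ρ → (1,5,-4)
river: ρ → (-4,3,2)
river: ρ → (2,5,-2)
ρ-cycle length = 10 (tail of 1 descent step not counted)

10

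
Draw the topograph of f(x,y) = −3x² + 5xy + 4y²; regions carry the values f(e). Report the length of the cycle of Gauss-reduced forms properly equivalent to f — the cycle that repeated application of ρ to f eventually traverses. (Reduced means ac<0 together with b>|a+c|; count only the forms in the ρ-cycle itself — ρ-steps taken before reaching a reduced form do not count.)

D = 73, ⌊√D⌋ = 8
river: ρ → (4,3,-4)
river: ρ → (-4,5,3)
river: ρ → (3,7,-2)
river: ρ → (-2,5,6)
river: ρ → (6,7,-1)
river: ρ → (-1,7,6)
river: ρ → (6,5,-2)
river: ρ → (-2,7,3)
river: ρ → (3,5,-4)
river: ρ → (-4,3,4)
river: ρ → (4,5,-3)
river: ρ → (-3,7,2)
river: ρ → (2,5,-6)
river: ρ → (-6,7,1)
river: ρ → (1,7,-6)
river: ρ → (-6,5,2)
river: ρ → (2,7,-3)
river: ρ → (-3,5,4)
ρ-cycle length = 18 (tail of 0 descent steps not counted)

18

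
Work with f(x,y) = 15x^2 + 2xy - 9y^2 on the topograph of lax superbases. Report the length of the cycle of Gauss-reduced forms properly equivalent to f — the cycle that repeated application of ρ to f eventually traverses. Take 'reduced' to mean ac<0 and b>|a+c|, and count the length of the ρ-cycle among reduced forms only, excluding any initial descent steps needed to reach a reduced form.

D = 544, ⌊√D⌋ = 23
descent: ρ → (-9,16,8)  [lands on river]
river: ρ → (8,16,-9)
river: ρ → (-9,20,4)
river: ρ → (4,20,-9)
ρ-cycle length = 4 (tail of 1 descent step not counted)

4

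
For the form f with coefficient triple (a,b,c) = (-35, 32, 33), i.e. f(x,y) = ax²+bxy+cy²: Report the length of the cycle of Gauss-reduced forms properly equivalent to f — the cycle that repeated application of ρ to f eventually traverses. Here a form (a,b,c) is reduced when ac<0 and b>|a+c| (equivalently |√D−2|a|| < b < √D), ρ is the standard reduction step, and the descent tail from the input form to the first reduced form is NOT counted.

D = 5644, ⌊√D⌋ = 75
river: ρ → (33,34,-34)
river: ρ → (-34,34,33)
river: ρ → (33,32,-35)
river: ρ → (-35,38,30)
river: ρ → (30,22,-43)
river: ρ → (-43,64,9)
river: ρ → (9,62,-50)
river: ρ → (-50,38,21)
river: ρ → (21,46,-42)
river: ρ → (-42,38,25)
river: ρ → (25,62,-18)
river: ρ → (-18,46,49)
river: ρ → (49,52,-15)
river: ρ → (-15,68,17)
river: ρ → (17,68,-15)
river: ρ → (-15,52,49)
river: ρ → (49,46,-18)
river: ρ → (-18,62,25)
river: ρ → (25,38,-42)
river: ρ → (-42,46,21)
river: ρ → (21,38,-50)
river: ρ → (-50,62,9)
river: ρ → (9,64,-43)
river: ρ → (-43,22,30)
river: ρ → (30,38,-35)
river: ρ → (-35,32,33)
ρ-cycle length = 26 (tail of 0 descent steps not counted)

26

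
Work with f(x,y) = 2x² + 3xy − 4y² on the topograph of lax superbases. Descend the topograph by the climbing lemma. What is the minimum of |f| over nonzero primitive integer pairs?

river: ρ → (-4,5,1)
river: ρ → (1,5,-4)
river: ρ → (-4,3,2)
river: ρ → (2,5,-2)
river: ρ → (-2,3,4)
river: ρ → (4,5,-1)
river: ρ → (-1,5,4)
river: ρ → (4,3,-2)
river: ρ → (-2,5,2)
river: ρ → (2,3,-4)
closes: descent 0, river 10
min |a| on river = 1

1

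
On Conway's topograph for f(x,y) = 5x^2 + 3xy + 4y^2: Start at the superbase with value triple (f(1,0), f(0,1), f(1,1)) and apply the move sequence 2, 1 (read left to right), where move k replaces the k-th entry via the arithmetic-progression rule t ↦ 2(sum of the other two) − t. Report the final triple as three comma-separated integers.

start (5,4,12) = (f(1,0),f(0,1),f(1,1))
replace slot 2: 2·(5+12) − 4 = 30 → (5,30,12)
replace slot 1: 2·(30+12) − 5 = 79 → (79,30,12)

79,30,12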